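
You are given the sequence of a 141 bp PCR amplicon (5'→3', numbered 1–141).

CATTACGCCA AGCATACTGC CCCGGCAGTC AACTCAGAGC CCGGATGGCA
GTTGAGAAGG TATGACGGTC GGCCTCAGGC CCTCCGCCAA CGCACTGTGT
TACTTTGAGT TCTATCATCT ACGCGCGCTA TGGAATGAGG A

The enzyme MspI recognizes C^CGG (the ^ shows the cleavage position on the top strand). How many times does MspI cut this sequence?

2

CCGG occurs starting at positions 22, 41.
MspI cuts at 2 sites.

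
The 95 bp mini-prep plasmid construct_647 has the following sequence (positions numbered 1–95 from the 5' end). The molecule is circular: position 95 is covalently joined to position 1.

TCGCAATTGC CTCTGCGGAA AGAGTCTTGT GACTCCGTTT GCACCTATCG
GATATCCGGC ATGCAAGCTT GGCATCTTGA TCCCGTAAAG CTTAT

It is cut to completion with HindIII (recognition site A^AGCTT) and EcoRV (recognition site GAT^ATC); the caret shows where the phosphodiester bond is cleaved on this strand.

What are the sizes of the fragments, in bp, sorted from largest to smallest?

60, 23, 12 bp

HindIII sites (AAGCTT) start at positions 65, 88.
HindIII cuts after the first base of each site, so after positions 65, 88.
The EcoRV site (GATATC) starts at position 51.
EcoRV cuts after base 3 of each site, so after position 53.
Combined cut positions: 53, 65, 88.
Circular molecule, 3 cuts → 3 fragments:
  54–65 → 12 bp
  66–88 → 23 bp
  89–95 then 1–53 → 7 + 53 = 60 bp
Sorted largest to smallest: 60, 23, 12 bp.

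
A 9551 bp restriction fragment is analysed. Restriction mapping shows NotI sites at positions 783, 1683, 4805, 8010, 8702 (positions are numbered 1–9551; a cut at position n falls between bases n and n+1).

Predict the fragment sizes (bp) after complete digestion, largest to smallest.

Linear molecule, 5 cuts → 6 fragments:
  783 − 0 = 783 bp
  1683 − 783 = 900 bp
  4805 − 1683 = 3122 bp
  8010 − 4805 = 3205 bp
  8702 − 8010 = 692 bp
  9551 − 8702 = 849 bp
Sorted largest to smallest: 3205, 3122, 900, 849, 783, 692 bp.

3205, 3122, 900, 849, 783, 692 bp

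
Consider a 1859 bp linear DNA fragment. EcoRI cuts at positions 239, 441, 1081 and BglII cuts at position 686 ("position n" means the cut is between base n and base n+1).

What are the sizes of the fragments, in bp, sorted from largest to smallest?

778, 395, 245, 239, 202 bp

Combined cut positions (sorted): 239, 441, 686, 1081.
Linear molecule, 4 cuts → 5 fragments:
  239 − 0 = 239 bp
  441 − 239 = 202 bp
  686 − 441 = 245 bp
  1081 − 686 = 395 bp
  1859 − 1081 = 778 bp
Sorted largest to smallest: 778, 395, 245, 239, 202 bp.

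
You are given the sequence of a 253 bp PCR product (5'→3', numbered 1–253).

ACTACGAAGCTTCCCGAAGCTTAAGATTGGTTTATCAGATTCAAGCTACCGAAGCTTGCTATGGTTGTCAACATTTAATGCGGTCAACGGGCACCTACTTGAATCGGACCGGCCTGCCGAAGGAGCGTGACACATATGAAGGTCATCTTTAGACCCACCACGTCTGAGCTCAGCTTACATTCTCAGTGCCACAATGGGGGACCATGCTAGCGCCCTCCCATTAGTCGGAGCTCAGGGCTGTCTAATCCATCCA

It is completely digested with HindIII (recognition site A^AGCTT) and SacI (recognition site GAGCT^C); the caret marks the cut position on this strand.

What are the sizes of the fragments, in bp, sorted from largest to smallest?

118, 62, 35, 21, 10, 7 bp

HindIII sites (AAGCTT) start at positions 7, 17, 52.
HindIII cuts after the first base of each site, so after positions 7, 17, 52.
SacI sites (GAGCTC) start at positions 166, 228.
SacI cuts after base 5 of each site (before the last base), so after positions 170, 232.
Combined cut positions: 7, 17, 52, 170, 232.
Linear molecule, 5 cuts → 6 fragments:
  1–7 → 7 bp
  8–17 → 10 bp
  18–52 → 35 bp
  53–170 → 118 bp
  171–232 → 62 bp
  233–253 → 21 bp
Sorted largest to smallest: 118, 62, 35, 21, 10, 7 bp.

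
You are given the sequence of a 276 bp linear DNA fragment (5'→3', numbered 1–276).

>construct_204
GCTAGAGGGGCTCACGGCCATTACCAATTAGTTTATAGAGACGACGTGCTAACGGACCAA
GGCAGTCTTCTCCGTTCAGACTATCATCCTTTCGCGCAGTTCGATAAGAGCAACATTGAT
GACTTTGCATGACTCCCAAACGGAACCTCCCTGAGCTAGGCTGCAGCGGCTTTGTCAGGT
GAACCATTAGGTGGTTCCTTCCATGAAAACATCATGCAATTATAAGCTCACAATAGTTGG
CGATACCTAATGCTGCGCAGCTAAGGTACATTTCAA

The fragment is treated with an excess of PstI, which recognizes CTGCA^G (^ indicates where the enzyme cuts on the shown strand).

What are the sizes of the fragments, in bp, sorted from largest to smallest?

The PstI site (CTGCAG) starts at position 161.
PstI cuts after base 5 of each site (before the last base), so after position 165.
Linear molecule, 1 cut → 2 fragments:
  1–165 → 165 bp
  166–276 → 111 bp
Sorted largest to smallest: 165, 111 bp.

165, 111 bp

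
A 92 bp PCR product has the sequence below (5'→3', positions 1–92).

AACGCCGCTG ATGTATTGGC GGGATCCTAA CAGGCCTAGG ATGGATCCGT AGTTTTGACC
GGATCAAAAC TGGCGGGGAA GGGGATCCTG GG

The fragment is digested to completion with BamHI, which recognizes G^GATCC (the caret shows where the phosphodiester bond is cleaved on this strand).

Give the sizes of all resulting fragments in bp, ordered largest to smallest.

40, 22, 21, 9 bp

BamHI sites (GGATCC) start at positions 22, 43, 83.
BamHI cuts after the first base of each site, so after positions 22, 43, 83.
Linear molecule, 3 cuts → 4 fragments:
  1–22 → 22 bp
  23–43 → 21 bp
  44–83 → 40 bp
  84–92 → 9 bp
Sorted largest to smallest: 40, 22, 21, 9 bp.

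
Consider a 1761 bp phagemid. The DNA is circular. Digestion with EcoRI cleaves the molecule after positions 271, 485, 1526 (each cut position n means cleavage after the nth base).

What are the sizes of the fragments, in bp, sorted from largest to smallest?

Circular molecule, 3 cuts → 3 fragments:
  485 − 271 = 214 bp
  1526 − 485 = 1041 bp
  wrap: 1761 − 1526 + 271 = 506 bp
Sorted largest to smallest: 1041, 506, 214 bp.

1041, 506, 214 bp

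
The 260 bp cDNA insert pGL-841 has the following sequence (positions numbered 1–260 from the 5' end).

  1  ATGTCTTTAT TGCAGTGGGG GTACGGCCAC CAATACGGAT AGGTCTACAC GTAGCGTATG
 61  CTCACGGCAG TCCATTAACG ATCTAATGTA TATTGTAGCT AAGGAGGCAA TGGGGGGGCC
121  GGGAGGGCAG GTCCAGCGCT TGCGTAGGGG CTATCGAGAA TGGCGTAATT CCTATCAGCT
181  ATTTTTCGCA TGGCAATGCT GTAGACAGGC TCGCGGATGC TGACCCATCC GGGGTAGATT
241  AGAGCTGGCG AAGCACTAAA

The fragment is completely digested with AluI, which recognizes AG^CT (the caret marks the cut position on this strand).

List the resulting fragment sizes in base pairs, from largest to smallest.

AluI sites (AGCT) start at positions 97, 177, 243.
AluI cuts after base 2 of each site, so after positions 98, 178, 244.
Linear molecule, 3 cuts → 4 fragments:
  1–98 → 98 bp
  99–178 → 80 bp
  179–244 → 66 bp
  245–260 → 16 bp
Sorted largest to smallest: 98, 80, 66, 16 bp.

98, 80, 66, 16 bp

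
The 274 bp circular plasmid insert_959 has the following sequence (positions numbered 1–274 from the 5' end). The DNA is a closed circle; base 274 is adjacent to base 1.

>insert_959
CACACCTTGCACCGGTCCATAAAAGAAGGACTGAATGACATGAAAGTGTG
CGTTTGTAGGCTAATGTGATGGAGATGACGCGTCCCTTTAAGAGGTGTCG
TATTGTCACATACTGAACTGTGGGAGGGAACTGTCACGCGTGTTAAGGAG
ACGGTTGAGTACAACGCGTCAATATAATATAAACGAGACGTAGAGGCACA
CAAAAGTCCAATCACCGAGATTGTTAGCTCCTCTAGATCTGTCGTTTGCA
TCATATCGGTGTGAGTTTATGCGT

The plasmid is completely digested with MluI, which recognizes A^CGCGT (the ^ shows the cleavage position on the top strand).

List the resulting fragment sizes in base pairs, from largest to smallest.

188, 58, 28 bp

MluI sites (ACGCGT) start at positions 78, 136, 164.
MluI cuts after the first base of each site, so after positions 78, 136, 164.
Circular molecule, 3 cuts → 3 fragments:
  79–136 → 58 bp
  137–164 → 28 bp
  165–274 then 1–78 → 110 + 78 = 188 bp
Sorted largest to smallest: 188, 58, 28 bp.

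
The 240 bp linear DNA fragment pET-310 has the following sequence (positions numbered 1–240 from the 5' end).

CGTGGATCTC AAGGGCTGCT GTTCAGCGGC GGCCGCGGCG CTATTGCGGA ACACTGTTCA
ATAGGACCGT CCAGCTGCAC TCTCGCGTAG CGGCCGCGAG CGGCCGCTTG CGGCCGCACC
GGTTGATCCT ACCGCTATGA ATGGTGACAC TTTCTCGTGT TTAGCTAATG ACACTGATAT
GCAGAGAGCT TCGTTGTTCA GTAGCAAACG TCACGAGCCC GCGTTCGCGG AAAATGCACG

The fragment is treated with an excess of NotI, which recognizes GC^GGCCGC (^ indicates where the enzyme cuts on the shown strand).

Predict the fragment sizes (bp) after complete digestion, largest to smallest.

129, 61, 30, 10, 10 bp

NotI sites (GCGGCCGC) start at positions 29, 90, 100, 110.
NotI cuts after base 2 of each site, so after positions 30, 91, 101, 111.
Linear molecule, 4 cuts → 5 fragments:
  1–30 → 30 bp
  31–91 → 61 bp
  92–101 → 10 bp
  102–111 → 10 bp
  112–240 → 129 bp
Sorted largest to smallest: 129, 61, 30, 10, 10 bp.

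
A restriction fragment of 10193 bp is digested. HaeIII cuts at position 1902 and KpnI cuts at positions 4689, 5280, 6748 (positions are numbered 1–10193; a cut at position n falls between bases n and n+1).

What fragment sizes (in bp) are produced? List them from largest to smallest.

Combined cut positions (sorted): 1902, 4689, 5280, 6748.
Linear molecule, 4 cuts → 5 fragments:
  1902 − 0 = 1902 bp
  4689 − 1902 = 2787 bp
  5280 − 4689 = 591 bp
  6748 − 5280 = 1468 bp
  10193 − 6748 = 3445 bp
Sorted largest to smallest: 3445, 2787, 1902, 1468, 591 bp.

3445, 2787, 1902, 1468, 591 bp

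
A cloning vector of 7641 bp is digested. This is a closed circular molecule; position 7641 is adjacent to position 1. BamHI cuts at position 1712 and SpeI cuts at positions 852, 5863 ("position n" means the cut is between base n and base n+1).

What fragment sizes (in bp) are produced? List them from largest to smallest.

Combined cut positions (sorted): 852, 1712, 5863.
Circular molecule, 3 cuts → 3 fragments:
  1712 − 852 = 860 bp
  5863 − 1712 = 4151 bp
  wrap: 7641 − 5863 + 852 = 2630 bp
Sorted largest to smallest: 4151, 2630, 860 bp.

4151, 2630, 860 bp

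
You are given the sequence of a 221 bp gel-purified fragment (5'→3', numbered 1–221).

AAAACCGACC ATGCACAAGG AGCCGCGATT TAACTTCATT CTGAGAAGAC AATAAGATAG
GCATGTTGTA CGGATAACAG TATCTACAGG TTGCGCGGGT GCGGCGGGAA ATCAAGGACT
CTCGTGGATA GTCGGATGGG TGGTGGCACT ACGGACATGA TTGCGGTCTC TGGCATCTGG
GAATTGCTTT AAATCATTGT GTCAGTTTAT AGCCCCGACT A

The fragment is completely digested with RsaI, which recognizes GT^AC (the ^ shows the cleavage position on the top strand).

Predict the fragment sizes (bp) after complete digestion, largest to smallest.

152, 69 bp

The RsaI site (GTAC) starts at position 68.
RsaI cuts after base 2 of each site, so after position 69.
Linear molecule, 1 cut → 2 fragments:
  1–69 → 69 bp
  70–221 → 152 bp
Sorted largest to smallest: 152, 69 bp.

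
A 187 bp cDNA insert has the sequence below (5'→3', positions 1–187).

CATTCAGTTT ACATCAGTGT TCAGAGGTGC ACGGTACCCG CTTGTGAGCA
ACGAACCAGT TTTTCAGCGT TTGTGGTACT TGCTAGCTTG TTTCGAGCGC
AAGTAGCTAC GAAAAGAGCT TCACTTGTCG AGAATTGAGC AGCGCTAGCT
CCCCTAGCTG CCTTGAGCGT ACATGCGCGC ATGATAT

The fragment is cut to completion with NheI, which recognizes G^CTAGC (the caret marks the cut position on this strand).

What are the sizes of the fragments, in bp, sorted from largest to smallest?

82, 62, 43 bp

NheI sites (GCTAGC) start at positions 82, 144.
NheI cuts after the first base of each site, so after positions 82, 144.
Linear molecule, 2 cuts → 3 fragments:
  1–82 → 82 bp
  83–144 → 62 bp
  145–187 → 43 bp
Sorted largest to smallest: 82, 62, 43 bp.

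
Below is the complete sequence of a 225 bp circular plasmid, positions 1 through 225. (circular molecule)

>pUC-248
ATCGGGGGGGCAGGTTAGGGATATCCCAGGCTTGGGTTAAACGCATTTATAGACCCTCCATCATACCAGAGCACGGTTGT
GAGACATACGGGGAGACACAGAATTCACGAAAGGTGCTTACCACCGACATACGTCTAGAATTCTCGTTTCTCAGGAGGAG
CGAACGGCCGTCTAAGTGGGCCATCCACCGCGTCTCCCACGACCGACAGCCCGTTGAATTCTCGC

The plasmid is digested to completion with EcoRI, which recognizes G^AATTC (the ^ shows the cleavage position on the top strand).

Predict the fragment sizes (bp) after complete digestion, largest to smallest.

110, 78, 37 bp

EcoRI sites (GAATTC) start at positions 101, 138, 216.
EcoRI cuts after the first base of each site, so after positions 101, 138, 216.
Circular molecule, 3 cuts → 3 fragments:
  102–138 → 37 bp
  139–216 → 78 bp
  217–225 then 1–101 → 9 + 101 = 110 bp
Sorted largest to smallest: 110, 78, 37 bp.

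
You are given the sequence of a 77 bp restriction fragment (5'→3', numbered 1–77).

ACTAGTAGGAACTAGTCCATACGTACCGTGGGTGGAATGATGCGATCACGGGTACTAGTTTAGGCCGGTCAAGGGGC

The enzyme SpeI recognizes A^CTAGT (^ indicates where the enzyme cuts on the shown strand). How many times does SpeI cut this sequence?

3

ACTAGT occurs starting at positions 1, 11, 54.
SpeI cuts at 3 sites.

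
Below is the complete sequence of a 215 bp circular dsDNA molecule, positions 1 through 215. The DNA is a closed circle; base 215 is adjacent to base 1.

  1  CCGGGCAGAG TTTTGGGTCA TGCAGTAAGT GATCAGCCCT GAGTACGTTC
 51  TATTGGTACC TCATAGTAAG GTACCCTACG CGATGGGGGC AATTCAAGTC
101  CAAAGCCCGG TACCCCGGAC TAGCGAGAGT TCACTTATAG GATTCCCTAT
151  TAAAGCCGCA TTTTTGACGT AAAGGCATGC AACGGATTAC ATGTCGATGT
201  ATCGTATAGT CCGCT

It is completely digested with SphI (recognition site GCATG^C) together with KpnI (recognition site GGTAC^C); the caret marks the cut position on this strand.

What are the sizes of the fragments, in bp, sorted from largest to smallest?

The SphI site (GCATGC) starts at position 175.
SphI cuts after base 5 of each site (before the last base), so after position 179.
KpnI sites (GGTACC) start at positions 55, 70, 109.
KpnI cuts after base 5 of each site (before the last base), so after positions 59, 74, 113.
Combined cut positions: 59, 74, 113, 179.
Circular molecule, 4 cuts → 4 fragments:
  60–74 → 15 bp
  75–113 → 39 bp
  114–179 → 66 bp
  180–215 then 1–59 → 36 + 59 = 95 bp
Sorted largest to smallest: 95, 66, 39, 15 bp.

95, 66, 39, 15 bp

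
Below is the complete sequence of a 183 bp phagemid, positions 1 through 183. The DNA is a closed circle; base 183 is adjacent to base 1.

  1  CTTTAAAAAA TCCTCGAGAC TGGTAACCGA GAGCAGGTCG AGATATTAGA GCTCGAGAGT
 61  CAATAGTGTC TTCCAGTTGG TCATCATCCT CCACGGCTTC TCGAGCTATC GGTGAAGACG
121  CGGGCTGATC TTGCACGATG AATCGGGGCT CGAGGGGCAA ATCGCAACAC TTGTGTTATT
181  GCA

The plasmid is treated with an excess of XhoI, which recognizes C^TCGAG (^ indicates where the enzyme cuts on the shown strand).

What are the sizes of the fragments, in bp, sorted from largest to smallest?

49, 48, 47, 39 bp

XhoI sites (CTCGAG) start at positions 13, 52, 100, 149.
XhoI cuts after the first base of each site, so after positions 13, 52, 100, 149.
Circular molecule, 4 cuts → 4 fragments:
  14–52 → 39 bp
  53–100 → 48 bp
  101–149 → 49 bp
  150–183 then 1–13 → 34 + 13 = 47 bp
Sorted largest to smallest: 49, 48, 47, 39 bp.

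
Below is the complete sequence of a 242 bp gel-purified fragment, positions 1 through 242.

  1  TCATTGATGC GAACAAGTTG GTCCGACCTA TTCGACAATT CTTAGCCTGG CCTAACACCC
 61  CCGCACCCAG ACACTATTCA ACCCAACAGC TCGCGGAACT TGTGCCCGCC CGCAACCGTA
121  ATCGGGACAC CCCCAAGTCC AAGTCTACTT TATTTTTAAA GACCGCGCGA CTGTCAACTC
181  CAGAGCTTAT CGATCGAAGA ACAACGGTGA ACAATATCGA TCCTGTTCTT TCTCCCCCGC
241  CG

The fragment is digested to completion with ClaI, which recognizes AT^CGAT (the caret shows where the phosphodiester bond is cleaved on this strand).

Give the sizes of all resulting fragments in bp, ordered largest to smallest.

ClaI sites (ATCGAT) start at positions 189, 216.
ClaI cuts after base 2 of each site, so after positions 190, 217.
Linear molecule, 2 cuts → 3 fragments:
  1–190 → 190 bp
  191–217 → 27 bp
  218–242 → 25 bp
Sorted largest to smallest: 190, 27, 25 bp.

190, 27, 25 bp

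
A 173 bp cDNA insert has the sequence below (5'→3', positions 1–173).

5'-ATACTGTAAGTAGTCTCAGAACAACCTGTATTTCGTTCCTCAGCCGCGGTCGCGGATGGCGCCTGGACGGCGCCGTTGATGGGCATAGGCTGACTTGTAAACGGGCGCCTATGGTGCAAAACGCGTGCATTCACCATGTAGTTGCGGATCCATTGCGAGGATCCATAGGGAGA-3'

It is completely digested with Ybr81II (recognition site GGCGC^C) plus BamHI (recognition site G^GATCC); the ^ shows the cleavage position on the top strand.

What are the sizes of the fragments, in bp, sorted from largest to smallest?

Ybr81II sites (GGCGCC) start at positions 58, 69, 104.
Ybr81II cuts after base 5 of each site (before the last base), so after positions 62, 73, 108.
BamHI sites (GGATCC) start at positions 146, 159.
BamHI cuts after the first base of each site, so after positions 146, 159.
Combined cut positions: 62, 73, 108, 146, 159.
Linear molecule, 5 cuts → 6 fragments:
  1–62 → 62 bp
  63–73 → 11 bp
  74–108 → 35 bp
  109–146 → 38 bp
  147–159 → 13 bp
  160–173 → 14 bp
Sorted largest to smallest: 62, 38, 35, 14, 13, 11 bp.

62, 38, 35, 14, 13, 11 bp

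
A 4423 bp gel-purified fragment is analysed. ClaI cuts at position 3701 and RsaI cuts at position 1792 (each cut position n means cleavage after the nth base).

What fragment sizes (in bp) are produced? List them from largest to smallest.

1909, 1792, 722 bp

Combined cut positions (sorted): 1792, 3701.
Linear molecule, 2 cuts → 3 fragments:
  1792 − 0 = 1792 bp
  3701 − 1792 = 1909 bp
  4423 − 3701 = 722 bp
Sorted largest to smallest: 1909, 1792, 722 bp.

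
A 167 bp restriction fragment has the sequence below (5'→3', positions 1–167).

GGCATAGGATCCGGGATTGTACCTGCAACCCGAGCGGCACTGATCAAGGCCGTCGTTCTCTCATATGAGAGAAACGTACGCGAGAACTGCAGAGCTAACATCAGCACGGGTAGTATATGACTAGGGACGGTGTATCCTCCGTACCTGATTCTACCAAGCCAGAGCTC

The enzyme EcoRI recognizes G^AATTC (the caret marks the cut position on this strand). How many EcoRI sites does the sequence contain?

No occurrence of GAATTC is present in the sequence.
EcoRI does not cut: 0 sites.

0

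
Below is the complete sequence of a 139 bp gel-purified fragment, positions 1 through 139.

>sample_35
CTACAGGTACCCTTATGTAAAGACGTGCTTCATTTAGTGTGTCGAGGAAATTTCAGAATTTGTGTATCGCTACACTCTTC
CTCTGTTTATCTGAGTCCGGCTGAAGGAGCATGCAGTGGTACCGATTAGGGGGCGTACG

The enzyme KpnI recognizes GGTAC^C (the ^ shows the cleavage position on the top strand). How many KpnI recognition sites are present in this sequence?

2

GGTACC occurs starting at positions 6, 118.
KpnI cuts at 2 sites.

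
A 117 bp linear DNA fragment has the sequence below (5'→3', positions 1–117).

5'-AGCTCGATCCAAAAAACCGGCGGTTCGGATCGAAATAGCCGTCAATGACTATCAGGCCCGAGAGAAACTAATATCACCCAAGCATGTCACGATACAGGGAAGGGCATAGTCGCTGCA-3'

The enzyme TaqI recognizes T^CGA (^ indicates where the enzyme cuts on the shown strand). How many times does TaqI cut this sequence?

2

TCGA occurs starting at positions 4, 30.
TaqI cuts at 2 sites.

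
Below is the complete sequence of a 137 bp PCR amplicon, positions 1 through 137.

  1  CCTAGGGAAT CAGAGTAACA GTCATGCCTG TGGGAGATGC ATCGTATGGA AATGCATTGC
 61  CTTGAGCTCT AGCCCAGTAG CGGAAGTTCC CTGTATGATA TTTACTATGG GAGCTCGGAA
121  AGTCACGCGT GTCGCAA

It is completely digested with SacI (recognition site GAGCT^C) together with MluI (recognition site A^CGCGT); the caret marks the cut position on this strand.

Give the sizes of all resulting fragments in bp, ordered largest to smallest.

68, 47, 12, 10 bp

SacI sites (GAGCTC) start at positions 64, 111.
SacI cuts after base 5 of each site (before the last base), so after positions 68, 115.
The MluI site (ACGCGT) starts at position 125.
MluI cuts after the first base of each site, so after position 125.
Combined cut positions: 68, 115, 125.
Linear molecule, 3 cuts → 4 fragments:
  1–68 → 68 bp
  69–115 → 47 bp
  116–125 → 10 bp
  126–137 → 12 bp
Sorted largest to smallest: 68, 47, 12, 10 bp.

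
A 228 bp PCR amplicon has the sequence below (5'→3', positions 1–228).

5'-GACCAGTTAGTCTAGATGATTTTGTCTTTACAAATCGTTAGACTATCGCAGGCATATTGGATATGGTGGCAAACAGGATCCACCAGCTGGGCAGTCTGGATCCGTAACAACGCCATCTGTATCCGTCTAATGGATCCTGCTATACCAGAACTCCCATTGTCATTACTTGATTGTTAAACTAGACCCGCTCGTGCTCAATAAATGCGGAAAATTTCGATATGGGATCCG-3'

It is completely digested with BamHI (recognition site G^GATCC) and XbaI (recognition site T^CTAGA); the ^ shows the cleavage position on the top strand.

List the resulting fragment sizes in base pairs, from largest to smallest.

BamHI sites (GGATCC) start at positions 76, 98, 132, 222.
BamHI cuts after the first base of each site, so after positions 76, 98, 132, 222.
The XbaI site (TCTAGA) starts at position 11.
XbaI cuts after the first base of each site, so after position 11.
Combined cut positions: 11, 76, 98, 132, 222.
Linear molecule, 5 cuts → 6 fragments:
  1–11 → 11 bp
  12–76 → 65 bp
  77–98 → 22 bp
  99–132 → 34 bp
  133–222 → 90 bp
  223–228 → 6 bp
Sorted largest to smallest: 90, 65, 34, 22, 11, 6 bp.

90, 65, 34, 22, 11, 6 bp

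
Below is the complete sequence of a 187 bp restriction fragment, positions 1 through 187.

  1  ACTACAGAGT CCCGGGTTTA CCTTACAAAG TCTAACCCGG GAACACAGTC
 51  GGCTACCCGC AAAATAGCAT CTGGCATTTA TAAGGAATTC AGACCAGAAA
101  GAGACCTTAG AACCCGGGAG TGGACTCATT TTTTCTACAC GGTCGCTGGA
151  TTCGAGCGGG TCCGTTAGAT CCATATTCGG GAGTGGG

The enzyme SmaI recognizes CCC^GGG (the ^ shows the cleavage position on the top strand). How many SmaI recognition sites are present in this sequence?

CCCGGG occurs starting at positions 11, 36, 113.
SmaI cuts at 3 sites.

3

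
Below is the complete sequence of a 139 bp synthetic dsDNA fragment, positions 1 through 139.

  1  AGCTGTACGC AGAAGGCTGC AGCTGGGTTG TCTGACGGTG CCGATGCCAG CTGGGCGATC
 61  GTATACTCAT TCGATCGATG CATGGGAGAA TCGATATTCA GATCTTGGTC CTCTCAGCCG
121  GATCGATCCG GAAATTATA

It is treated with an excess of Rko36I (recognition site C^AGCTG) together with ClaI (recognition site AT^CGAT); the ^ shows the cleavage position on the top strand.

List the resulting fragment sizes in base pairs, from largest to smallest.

Rko36I sites (CAGCTG) start at positions 20, 48.
Rko36I cuts after the first base of each site, so after positions 20, 48.
ClaI sites (ATCGAT) start at positions 74, 90, 122.
ClaI cuts after base 2 of each site, so after positions 75, 91, 123.
Combined cut positions: 20, 48, 75, 91, 123.
Linear molecule, 5 cuts → 6 fragments:
  1–20 → 20 bp
  21–48 → 28 bp
  49–75 → 27 bp
  76–91 → 16 bp
  92–123 → 32 bp
  124–139 → 16 bp
Sorted largest to smallest: 32, 28, 27, 20, 16, 16 bp.

32, 28, 27, 20, 16, 16 bp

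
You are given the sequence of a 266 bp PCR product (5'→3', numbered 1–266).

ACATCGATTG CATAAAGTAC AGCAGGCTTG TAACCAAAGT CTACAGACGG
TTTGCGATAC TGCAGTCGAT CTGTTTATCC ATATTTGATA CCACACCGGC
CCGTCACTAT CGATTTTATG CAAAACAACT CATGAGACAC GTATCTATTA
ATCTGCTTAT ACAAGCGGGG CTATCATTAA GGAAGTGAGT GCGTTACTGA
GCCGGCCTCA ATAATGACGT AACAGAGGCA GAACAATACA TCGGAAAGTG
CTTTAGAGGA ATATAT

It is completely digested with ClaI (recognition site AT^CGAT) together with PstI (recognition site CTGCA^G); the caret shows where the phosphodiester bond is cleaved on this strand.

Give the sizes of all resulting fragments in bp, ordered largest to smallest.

ClaI sites (ATCGAT) start at positions 3, 109.
ClaI cuts after base 2 of each site, so after positions 4, 110.
The PstI site (CTGCAG) starts at position 60.
PstI cuts after base 5 of each site (before the last base), so after position 64.
Combined cut positions: 4, 64, 110.
Linear molecule, 3 cuts → 4 fragments:
  1–4 → 4 bp
  5–64 → 60 bp
  65–110 → 46 bp
  111–266 → 156 bp
Sorted largest to smallest: 156, 60, 46, 4 bp.

156, 60, 46, 4 bp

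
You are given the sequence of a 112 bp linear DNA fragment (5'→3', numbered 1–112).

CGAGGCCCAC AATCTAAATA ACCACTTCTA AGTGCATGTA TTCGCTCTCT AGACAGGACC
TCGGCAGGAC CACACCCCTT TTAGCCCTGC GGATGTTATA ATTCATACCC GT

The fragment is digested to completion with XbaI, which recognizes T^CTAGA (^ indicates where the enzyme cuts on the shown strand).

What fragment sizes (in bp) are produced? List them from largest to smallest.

64, 48 bp

The XbaI site (TCTAGA) starts at position 48.
XbaI cuts after the first base of each site, so after position 48.
Linear molecule, 1 cut → 2 fragments:
  1–48 → 48 bp
  49–112 → 64 bp
Sorted largest to smallest: 64, 48 bp.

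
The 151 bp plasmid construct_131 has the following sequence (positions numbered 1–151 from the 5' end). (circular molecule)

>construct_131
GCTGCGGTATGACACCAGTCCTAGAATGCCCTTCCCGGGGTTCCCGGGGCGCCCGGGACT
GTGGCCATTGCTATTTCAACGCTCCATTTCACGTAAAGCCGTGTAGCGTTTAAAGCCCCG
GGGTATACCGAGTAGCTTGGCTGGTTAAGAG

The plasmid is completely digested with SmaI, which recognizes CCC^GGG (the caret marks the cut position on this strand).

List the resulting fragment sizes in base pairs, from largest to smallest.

68, 65, 9, 9 bp

SmaI sites (CCCGGG) start at positions 34, 43, 52, 117.
SmaI cuts after base 3 of each site, so after positions 36, 45, 54, 119.
Circular molecule, 4 cuts → 4 fragments:
  37–45 → 9 bp
  46–54 → 9 bp
  55–119 → 65 bp
  120–151 then 1–36 → 32 + 36 = 68 bp
Sorted largest to smallest: 68, 65, 9, 9 bp.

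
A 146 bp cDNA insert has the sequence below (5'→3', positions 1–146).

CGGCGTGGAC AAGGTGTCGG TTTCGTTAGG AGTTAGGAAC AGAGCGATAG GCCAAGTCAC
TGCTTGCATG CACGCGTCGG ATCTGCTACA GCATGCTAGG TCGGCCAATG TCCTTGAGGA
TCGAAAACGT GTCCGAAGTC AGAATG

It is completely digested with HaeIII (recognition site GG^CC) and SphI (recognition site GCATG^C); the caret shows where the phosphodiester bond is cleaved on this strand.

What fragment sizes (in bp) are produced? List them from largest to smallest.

51, 42, 25, 19, 9 bp

HaeIII sites (GGCC) start at positions 50, 103.
HaeIII cuts after base 2 of each site, so after positions 51, 104.
SphI sites (GCATGC) start at positions 66, 91.
SphI cuts after base 5 of each site (before the last base), so after positions 70, 95.
Combined cut positions: 51, 70, 95, 104.
Linear molecule, 4 cuts → 5 fragments:
  1–51 → 51 bp
  52–70 → 19 bp
  71–95 → 25 bp
  96–104 → 9 bp
  105–146 → 42 bp
Sorted largest to smallest: 51, 42, 25, 19, 9 bp.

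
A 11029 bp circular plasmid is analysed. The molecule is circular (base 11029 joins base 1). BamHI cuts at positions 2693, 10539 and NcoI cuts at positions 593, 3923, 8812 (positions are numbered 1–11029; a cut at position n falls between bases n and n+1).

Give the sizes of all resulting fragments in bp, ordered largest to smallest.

Combined cut positions (sorted): 593, 2693, 3923, 8812, 10539.
Circular molecule, 5 cuts → 5 fragments:
  2693 − 593 = 2100 bp
  3923 − 2693 = 1230 bp
  8812 − 3923 = 4889 bp
  10539 − 8812 = 1727 bp
  wrap: 11029 − 10539 + 593 = 1083 bp
Sorted largest to smallest: 4889, 2100, 1727, 1230, 1083 bp.

4889, 2100, 1727, 1230, 1083 bp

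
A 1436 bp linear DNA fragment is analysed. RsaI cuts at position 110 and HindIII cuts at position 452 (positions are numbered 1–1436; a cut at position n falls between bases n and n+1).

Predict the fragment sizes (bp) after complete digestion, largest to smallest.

984, 342, 110 bp

Combined cut positions (sorted): 110, 452.
Linear molecule, 2 cuts → 3 fragments:
  110 − 0 = 110 bp
  452 − 110 = 342 bp
  1436 − 452 = 984 bp
Sorted largest to smallest: 984, 342, 110 bp.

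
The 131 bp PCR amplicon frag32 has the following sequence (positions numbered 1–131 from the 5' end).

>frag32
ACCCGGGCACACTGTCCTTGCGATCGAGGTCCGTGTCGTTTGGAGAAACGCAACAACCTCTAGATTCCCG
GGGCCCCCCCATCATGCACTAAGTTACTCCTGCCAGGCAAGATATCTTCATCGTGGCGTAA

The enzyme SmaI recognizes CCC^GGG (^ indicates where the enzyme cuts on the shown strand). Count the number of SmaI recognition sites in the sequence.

2

CCCGGG occurs starting at positions 2, 67.
SmaI cuts at 2 sites.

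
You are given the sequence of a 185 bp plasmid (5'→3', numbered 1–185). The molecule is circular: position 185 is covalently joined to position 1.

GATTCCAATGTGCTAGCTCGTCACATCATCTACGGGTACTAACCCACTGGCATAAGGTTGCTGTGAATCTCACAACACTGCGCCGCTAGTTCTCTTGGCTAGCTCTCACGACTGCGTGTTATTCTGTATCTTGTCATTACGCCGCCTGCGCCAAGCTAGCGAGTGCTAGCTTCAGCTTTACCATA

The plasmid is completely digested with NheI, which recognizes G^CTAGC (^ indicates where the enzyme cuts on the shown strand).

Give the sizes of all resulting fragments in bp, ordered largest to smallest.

NheI sites (GCTAGC) start at positions 12, 98, 155, 165.
NheI cuts after the first base of each site, so after positions 12, 98, 155, 165.
Circular molecule, 4 cuts → 4 fragments:
  13–98 → 86 bp
  99–155 → 57 bp
  156–165 → 10 bp
  166–185 then 1–12 → 20 + 12 = 32 bp
Sorted largest to smallest: 86, 57, 32, 10 bp.

86, 57, 32, 10 bp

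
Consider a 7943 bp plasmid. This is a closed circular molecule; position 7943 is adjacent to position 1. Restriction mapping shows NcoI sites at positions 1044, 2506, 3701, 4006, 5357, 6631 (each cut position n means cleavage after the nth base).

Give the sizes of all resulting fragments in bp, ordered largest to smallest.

2356, 1462, 1351, 1274, 1195, 305 bp

Circular molecule, 6 cuts → 6 fragments:
  2506 − 1044 = 1462 bp
  3701 − 2506 = 1195 bp
  4006 − 3701 = 305 bp
  5357 − 4006 = 1351 bp
  6631 − 5357 = 1274 bp
  wrap: 7943 − 6631 + 1044 = 2356 bp
Sorted largest to smallest: 2356, 1462, 1351, 1274, 1195, 305 bp.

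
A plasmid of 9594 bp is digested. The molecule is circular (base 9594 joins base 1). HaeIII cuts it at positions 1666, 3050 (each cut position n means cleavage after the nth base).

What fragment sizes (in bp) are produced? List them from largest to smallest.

8210, 1384 bp

Circular molecule, 2 cuts → 2 fragments:
  3050 − 1666 = 1384 bp
  wrap: 9594 − 3050 + 1666 = 8210 bp
Sorted largest to smallest: 8210, 1384 bp.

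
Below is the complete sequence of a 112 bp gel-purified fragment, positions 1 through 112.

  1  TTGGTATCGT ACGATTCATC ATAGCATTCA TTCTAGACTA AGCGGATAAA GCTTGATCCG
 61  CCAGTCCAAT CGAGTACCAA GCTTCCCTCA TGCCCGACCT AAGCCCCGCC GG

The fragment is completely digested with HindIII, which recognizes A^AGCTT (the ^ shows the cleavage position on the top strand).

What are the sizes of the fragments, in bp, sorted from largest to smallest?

49, 33, 30 bp

HindIII sites (AAGCTT) start at positions 49, 79.
HindIII cuts after the first base of each site, so after positions 49, 79.
Linear molecule, 2 cuts → 3 fragments:
  1–49 → 49 bp
  50–79 → 30 bp
  80–112 → 33 bp
Sorted largest to smallest: 49, 33, 30 bp.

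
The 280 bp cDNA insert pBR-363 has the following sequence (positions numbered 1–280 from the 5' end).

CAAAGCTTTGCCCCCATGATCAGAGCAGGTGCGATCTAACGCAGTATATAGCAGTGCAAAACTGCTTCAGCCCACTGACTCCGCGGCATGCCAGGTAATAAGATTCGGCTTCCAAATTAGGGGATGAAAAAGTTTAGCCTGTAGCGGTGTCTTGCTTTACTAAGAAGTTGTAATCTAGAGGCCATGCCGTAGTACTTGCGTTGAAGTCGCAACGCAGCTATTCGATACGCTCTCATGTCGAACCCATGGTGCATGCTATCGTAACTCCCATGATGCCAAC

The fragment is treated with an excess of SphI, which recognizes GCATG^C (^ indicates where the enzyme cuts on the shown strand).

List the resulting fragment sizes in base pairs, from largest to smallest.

SphI sites (GCATGC) start at positions 86, 251.
SphI cuts after base 5 of each site (before the last base), so after positions 90, 255.
Linear molecule, 2 cuts → 3 fragments:
  1–90 → 90 bp
  91–255 → 165 bp
  256–280 → 25 bp
Sorted largest to smallest: 165, 90, 25 bp.

165, 90, 25 bp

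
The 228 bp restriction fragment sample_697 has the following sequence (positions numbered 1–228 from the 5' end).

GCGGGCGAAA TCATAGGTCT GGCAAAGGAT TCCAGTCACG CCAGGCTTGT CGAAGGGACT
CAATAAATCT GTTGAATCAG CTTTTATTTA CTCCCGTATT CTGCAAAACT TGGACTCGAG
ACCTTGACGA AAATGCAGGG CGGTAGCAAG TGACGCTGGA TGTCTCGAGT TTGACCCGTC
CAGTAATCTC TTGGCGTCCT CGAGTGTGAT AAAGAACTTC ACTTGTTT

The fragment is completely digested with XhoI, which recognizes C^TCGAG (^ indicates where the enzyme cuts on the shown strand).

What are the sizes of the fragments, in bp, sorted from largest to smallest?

115, 49, 35, 29 bp

XhoI sites (CTCGAG) start at positions 115, 164, 199.
XhoI cuts after the first base of each site, so after positions 115, 164, 199.
Linear molecule, 3 cuts → 4 fragments:
  1–115 → 115 bp
  116–164 → 49 bp
  165–199 → 35 bp
  200–228 → 29 bp
Sorted largest to smallest: 115, 49, 35, 29 bp.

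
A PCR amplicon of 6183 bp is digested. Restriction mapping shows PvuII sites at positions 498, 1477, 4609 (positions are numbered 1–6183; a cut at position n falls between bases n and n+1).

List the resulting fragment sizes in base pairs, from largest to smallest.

Linear molecule, 3 cuts → 4 fragments:
  498 − 0 = 498 bp
  1477 − 498 = 979 bp
  4609 − 1477 = 3132 bp
  6183 − 4609 = 1574 bp
Sorted largest to smallest: 3132, 1574, 979, 498 bp.

3132, 1574, 979, 498 bp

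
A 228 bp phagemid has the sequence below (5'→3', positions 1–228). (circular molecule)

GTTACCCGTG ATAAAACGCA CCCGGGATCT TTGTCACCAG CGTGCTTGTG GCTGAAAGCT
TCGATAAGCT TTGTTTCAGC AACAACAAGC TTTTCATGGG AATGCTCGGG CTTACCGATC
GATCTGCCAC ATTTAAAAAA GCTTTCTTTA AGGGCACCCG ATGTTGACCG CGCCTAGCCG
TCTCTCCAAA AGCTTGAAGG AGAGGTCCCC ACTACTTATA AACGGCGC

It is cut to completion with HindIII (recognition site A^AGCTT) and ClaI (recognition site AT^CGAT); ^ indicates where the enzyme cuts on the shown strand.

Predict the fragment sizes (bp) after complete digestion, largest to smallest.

HindIII sites (AAGCTT) start at positions 56, 66, 87, 139, 190.
HindIII cuts after the first base of each site, so after positions 56, 66, 87, 139, 190.
The ClaI site (ATCGAT) starts at position 118.
ClaI cuts after base 2 of each site, so after position 119.
Combined cut positions: 56, 66, 87, 119, 139, 190.
Circular molecule, 6 cuts → 6 fragments:
  57–66 → 10 bp
  67–87 → 21 bp
  88–119 → 32 bp
  120–139 → 20 bp
  140–190 → 51 bp
  191–228 then 1–56 → 38 + 56 = 94 bp
Sorted largest to smallest: 94, 51, 32, 21, 20, 10 bp.

94, 51, 32, 21, 20, 10 bp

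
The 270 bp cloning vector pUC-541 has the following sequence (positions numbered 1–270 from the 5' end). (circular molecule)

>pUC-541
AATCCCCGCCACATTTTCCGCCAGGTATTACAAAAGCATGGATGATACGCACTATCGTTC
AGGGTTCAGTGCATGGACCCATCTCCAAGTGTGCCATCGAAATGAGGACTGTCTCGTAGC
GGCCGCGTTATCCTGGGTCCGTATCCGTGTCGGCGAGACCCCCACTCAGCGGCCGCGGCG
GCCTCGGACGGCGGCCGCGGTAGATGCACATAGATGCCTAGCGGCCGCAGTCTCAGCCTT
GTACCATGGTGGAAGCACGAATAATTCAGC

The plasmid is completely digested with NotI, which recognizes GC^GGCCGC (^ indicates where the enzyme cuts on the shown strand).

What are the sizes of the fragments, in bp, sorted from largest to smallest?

168, 50, 30, 22 bp

NotI sites (GCGGCCGC) start at positions 119, 169, 191, 221.
NotI cuts after base 2 of each site, so after positions 120, 170, 192, 222.
Circular molecule, 4 cuts → 4 fragments:
  121–170 → 50 bp
  171–192 → 22 bp
  193–222 → 30 bp
  223–270 then 1–120 → 48 + 120 = 168 bp
Sorted largest to smallest: 168, 50, 30, 22 bp.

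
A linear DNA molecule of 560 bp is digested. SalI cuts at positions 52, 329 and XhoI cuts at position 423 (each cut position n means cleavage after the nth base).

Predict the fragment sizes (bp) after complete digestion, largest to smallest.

Combined cut positions (sorted): 52, 329, 423.
Linear molecule, 3 cuts → 4 fragments:
  52 − 0 = 52 bp
  329 − 52 = 277 bp
  423 − 329 = 94 bp
  560 − 423 = 137 bp
Sorted largest to smallest: 277, 137, 94, 52 bp.

277, 137, 94, 52 bp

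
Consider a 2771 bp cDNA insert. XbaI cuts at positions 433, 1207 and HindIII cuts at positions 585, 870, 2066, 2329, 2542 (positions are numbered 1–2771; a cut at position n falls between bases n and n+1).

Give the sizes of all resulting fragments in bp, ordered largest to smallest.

Combined cut positions (sorted): 433, 585, 870, 1207, 2066, 2329, 2542.
Linear molecule, 7 cuts → 8 fragments:
  433 − 0 = 433 bp
  585 − 433 = 152 bp
  870 − 585 = 285 bp
  1207 − 870 = 337 bp
  2066 − 1207 = 859 bp
  2329 − 2066 = 263 bp
  2542 − 2329 = 213 bp
  2771 − 2542 = 229 bp
Sorted largest to smallest: 859, 433, 337, 285, 263, 229, 213, 152 bp.

859, 433, 337, 285, 263, 229, 213, 152 bp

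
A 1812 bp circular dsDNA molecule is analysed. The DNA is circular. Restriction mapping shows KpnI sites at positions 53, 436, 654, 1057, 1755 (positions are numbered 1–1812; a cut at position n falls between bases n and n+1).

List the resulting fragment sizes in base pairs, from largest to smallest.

698, 403, 383, 218, 110 bp

Circular molecule, 5 cuts → 5 fragments:
  436 − 53 = 383 bp
  654 − 436 = 218 bp
  1057 − 654 = 403 bp
  1755 − 1057 = 698 bp
  wrap: 1812 − 1755 + 53 = 110 bp
Sorted largest to smallest: 698, 403, 383, 218, 110 bp.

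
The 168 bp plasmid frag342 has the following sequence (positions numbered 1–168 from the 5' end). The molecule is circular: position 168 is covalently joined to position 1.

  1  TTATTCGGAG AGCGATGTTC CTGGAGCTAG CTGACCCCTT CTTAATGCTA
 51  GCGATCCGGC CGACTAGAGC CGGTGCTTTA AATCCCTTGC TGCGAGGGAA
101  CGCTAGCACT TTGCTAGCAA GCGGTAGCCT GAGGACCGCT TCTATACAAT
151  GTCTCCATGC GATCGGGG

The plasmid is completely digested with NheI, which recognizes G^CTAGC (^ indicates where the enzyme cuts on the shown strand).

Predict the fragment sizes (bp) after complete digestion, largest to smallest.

NheI sites (GCTAGC) start at positions 26, 47, 102, 113.
NheI cuts after the first base of each site, so after positions 26, 47, 102, 113.
Circular molecule, 4 cuts → 4 fragments:
  27–47 → 21 bp
  48–102 → 55 bp
  103–113 → 11 bp
  114–168 then 1–26 → 55 + 26 = 81 bp
Sorted largest to smallest: 81, 55, 21, 11 bp.

81, 55, 21, 11 bp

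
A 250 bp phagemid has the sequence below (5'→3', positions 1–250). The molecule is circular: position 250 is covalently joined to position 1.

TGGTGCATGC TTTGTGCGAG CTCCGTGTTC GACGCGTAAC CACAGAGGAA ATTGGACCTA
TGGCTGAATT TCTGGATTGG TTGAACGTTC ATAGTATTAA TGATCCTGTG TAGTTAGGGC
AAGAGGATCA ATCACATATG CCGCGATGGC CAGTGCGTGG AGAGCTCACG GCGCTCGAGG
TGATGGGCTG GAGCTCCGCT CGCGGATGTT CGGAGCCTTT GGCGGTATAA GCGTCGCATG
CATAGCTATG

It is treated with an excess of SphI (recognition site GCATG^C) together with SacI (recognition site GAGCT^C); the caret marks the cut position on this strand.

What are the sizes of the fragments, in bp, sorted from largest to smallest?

SphI sites (GCATGC) start at positions 5, 236.
SphI cuts after base 5 of each site (before the last base), so after positions 9, 240.
SacI sites (GAGCTC) start at positions 18, 162, 191.
SacI cuts after base 5 of each site (before the last base), so after positions 22, 166, 195.
Combined cut positions: 9, 22, 166, 195, 240.
Circular molecule, 5 cuts → 5 fragments:
  10–22 → 13 bp
  23–166 → 144 bp
  167–195 → 29 bp
  196–240 → 45 bp
  241–250 then 1–9 → 10 + 9 = 19 bp
Sorted largest to smallest: 144, 45, 29, 19, 13 bp.

144, 45, 29, 19, 13 bp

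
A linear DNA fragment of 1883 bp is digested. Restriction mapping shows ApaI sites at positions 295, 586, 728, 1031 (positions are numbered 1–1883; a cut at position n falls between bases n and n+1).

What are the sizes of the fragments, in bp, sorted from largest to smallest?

852, 303, 295, 291, 142 bp

Linear molecule, 4 cuts → 5 fragments:
  295 − 0 = 295 bp
  586 − 295 = 291 bp
  728 − 586 = 142 bp
  1031 − 728 = 303 bp
  1883 − 1031 = 852 bp
Sorted largest to smallest: 852, 303, 295, 291, 142 bp.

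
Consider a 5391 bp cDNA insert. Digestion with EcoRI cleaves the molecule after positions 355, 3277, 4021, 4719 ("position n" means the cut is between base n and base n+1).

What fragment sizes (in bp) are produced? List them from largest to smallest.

Linear molecule, 4 cuts → 5 fragments:
  355 − 0 = 355 bp
  3277 − 355 = 2922 bp
  4021 − 3277 = 744 bp
  4719 − 4021 = 698 bp
  5391 − 4719 = 672 bp
Sorted largest to smallest: 2922, 744, 698, 672, 355 bp.

2922, 744, 698, 672, 355 bp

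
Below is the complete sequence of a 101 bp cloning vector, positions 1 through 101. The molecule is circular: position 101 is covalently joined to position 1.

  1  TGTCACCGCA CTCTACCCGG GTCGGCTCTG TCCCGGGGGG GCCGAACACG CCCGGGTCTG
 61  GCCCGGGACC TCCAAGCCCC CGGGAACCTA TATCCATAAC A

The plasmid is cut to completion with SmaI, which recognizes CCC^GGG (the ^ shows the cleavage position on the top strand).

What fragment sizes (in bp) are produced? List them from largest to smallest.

SmaI sites (CCCGGG) start at positions 16, 32, 51, 62, 79.
SmaI cuts after base 3 of each site, so after positions 18, 34, 53, 64, 81.
Circular molecule, 5 cuts → 5 fragments:
  19–34 → 16 bp
  35–53 → 19 bp
  54–64 → 11 bp
  65–81 → 17 bp
  82–101 then 1–18 → 20 + 18 = 38 bp
Sorted largest to smallest: 38, 19, 17, 16, 11 bp.

38, 19, 17, 16, 11 bp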